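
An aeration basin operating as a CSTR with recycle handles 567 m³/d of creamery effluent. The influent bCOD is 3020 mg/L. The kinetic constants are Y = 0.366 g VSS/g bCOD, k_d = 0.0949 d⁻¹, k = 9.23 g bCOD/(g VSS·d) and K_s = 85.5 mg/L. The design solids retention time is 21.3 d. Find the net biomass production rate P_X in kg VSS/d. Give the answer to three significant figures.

P_X ≈ 207 kg VSS/d

Effluent substrate depends only on kinetics and SRT: S = K_s(1 + k_d θ_c) / [θ_c(Yk − k_d) − 1] = 85.5 × (1 + 0.0949 × 21.3) / [21.3 × (0.366 × 9.23 − 0.0949) − 1] = 258.3 / 68.93 = 3.747 mg/L.
Observed yield with endogenous decay: Y_obs = Y / (1 + k_d·θ_c) = 0.366 / (1 + 0.0949 × 21.3) = 0.366 / 3.021 = 0.1211 g VSS/g bCOD.
Substrate removed = Q·(S₀ − S) = 567 m³/d × (3020 − 3.75) g/m³ = 1.71×10^6 g/d = 1710 kg/d.
So the net sludge growth is P_X = 0.1211 × 1710 = 207.2 kg VSS/d.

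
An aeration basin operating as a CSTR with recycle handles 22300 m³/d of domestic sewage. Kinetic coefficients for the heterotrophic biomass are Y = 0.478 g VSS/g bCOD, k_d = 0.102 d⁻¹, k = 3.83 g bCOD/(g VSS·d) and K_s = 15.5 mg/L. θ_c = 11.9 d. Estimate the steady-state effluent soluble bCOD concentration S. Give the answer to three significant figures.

S ≈ 1.75 mg/L

For a completely mixed reactor with recycle the Lawrence–McCarty relation gives S = K_s·(1 + k_d·θ_c) / [θ_c·(Y·k − k_d) − 1] = 15.5 × (1 + 0.102 × 11.9) / [11.9 × (0.478 × 3.83 − 0.102) − 1] = 34.31 / 19.57 = 1.753 mg/L.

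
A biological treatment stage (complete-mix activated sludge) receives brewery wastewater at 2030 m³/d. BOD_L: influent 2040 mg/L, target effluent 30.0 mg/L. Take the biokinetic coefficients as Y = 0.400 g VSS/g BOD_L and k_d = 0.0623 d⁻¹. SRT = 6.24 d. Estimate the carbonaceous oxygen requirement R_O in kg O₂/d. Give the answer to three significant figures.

R_O ≈ 2410 kg O₂/d

Correct the yield for decay: Y_obs = Y/(1 + k_d θ_c) = 0.400 / (1 + 0.0623 × 6.24) = 0.400 / 1.389 = 0.2880.
Substrate removed = Q·(S₀ − S) = 2030 m³/d × (2040 − 30.0) g/m³ = 4.08×10^6 g/d = 4080 kg/d.
Biomass synthesised: P_X = Y_obs × 4080 = 1175 kg VSS/d.
Carbonaceous O₂ demand = substrate oxidised − cell-mass equivalent = 4080 − 1.42 × 1175 = 2411 kg O₂/d.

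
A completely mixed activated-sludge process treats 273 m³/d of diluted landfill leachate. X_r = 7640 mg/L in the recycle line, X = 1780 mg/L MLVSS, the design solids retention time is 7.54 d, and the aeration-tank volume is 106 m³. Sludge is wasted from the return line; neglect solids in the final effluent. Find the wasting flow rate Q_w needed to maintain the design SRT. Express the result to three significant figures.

Wasting from the return line (neglecting effluent solids): Q_w = V·X / (θ_c·X_r) = 106.0 × 1780 / (7.54 × 7640) = 3.275 m³/d.

Q_w ≈ 3.28 m³/d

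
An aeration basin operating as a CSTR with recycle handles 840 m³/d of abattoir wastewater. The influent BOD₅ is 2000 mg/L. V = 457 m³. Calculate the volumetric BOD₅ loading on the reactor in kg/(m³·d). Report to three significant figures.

L_v = Q S₀ / V = 840 × 2000 × 10⁻³ / 457.0 = 3.676 kg/(m³·d).

L_v ≈ 3.68 kg BOD₅/(m³·d)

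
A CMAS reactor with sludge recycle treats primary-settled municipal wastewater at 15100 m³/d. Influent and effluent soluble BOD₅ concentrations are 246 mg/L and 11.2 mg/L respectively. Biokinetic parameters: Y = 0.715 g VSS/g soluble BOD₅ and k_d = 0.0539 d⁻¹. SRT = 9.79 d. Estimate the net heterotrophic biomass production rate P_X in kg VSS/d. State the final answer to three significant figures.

P_X ≈ 1660 kg VSS/d

Observed yield with endogenous decay: Y_obs = Y / (1 + k_d·θ_c) = 0.715 / (1 + 0.0539 × 9.79) = 0.715 / 1.528 = 0.4680 g VSS/g soluble BOD₅.
Q·(S₀ − S) = 15100 × (246 − 11.2) × 10⁻³ = 3545 kg/d removed.
So the net sludge growth is P_X = 0.4680 × 3545 = 1659 kg VSS/d.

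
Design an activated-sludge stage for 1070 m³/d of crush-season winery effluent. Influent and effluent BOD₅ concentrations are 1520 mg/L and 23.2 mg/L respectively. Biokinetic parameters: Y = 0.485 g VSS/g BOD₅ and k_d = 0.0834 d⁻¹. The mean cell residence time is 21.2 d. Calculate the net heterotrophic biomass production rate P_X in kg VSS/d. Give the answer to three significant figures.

P_X ≈ 281 kg VSS/d

Y_obs = Y / (1 + k_d θ_c) = 0.485 / (1 + 0.0834 × 21.2) = 0.485 / 2.768 = 0.1752.
ΔS = 1520 − 23.2 = 1497 mg/L, so the substrate removal rate is 1070 × 1497/1000 = 1602 kg BOD₅/d.
Net biomass production P_X = Y_obs × Q·(S₀ − S) = 0.1752 × 1602 = 280.6 kg VSS/d.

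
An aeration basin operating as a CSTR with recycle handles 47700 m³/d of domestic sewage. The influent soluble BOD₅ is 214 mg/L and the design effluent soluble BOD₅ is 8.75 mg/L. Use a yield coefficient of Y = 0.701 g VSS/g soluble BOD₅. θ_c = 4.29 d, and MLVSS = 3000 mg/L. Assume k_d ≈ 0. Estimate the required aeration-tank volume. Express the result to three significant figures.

Biomass mass balance (decay neglected): V·X = Y·Q·(S₀ − S)·θ_c, so V = 0.701 × 47700 × (214 − 8.75) × 4.29 / 3000 = 9814 m³.

V ≈ 9810 m³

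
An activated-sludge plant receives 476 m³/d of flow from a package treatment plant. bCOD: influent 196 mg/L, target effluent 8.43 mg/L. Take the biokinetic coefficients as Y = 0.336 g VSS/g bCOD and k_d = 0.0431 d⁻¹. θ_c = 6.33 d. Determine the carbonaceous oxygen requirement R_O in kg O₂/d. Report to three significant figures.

Correct the yield for decay: Y_obs = Y/(1 + k_d θ_c) = 0.336 / (1 + 0.0431 × 6.33) = 0.336 / 1.273 = 0.2640.
Q·(S₀ − S) = 476 × (196 − 8.43) × 10⁻³ = 89.28 kg/d removed.
Net sludge production P_X = 0.2640 × 89.28 = 23.57 kg VSS/d.
R_O = Q·(S₀ − S) − 1.42·P_X = 89.28 − 1.42 × 23.57 = 55.82 kg O₂/d.

R_O ≈ 55.8 kg O₂/d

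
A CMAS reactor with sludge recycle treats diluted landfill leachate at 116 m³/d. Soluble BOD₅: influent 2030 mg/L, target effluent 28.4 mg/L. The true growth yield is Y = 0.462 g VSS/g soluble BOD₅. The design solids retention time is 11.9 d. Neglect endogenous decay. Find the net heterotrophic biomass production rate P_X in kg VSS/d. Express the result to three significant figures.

No decay correction is needed, so Y_obs = Y = 0.462.
Mass of soluble BOD₅ removed per day: Q(S₀ − S) = 116 × 2002 g/m³ = 232.2 kg/d.
Biomass produced: P_X = Y_obs·Q·ΔS = 0.4620 × 232.2 ≈ 107.3 kg VSS/d.

P_X ≈ 107 kg VSS/d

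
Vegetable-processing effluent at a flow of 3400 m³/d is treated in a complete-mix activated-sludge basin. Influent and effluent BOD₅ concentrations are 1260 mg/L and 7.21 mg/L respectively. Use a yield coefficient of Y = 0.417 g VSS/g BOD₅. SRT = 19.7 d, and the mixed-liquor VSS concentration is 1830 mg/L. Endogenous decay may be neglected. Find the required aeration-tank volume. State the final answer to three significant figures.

V·X = Y·Q·ΔS·θ_c gives V = 0.417 × 3400 × (1260 − 7.21) × 19.7 / 1830 = 19121 m³.

V ≈ 19100 m³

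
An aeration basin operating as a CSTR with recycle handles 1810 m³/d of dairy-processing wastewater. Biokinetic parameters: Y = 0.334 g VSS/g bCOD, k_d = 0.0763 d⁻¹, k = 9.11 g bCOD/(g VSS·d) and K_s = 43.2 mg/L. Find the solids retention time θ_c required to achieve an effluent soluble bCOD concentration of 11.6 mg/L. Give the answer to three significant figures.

θ_c ≈ 1.76 d

At the target effluent, Y k S/(K_s+S) = 0.334×9.11×11.6/54.80 = 0.6441 d⁻¹.
θ_c = 1/(μ − k_d) = 1/(0.6441 − 0.0763) = 1/0.5678 = 1.761 d.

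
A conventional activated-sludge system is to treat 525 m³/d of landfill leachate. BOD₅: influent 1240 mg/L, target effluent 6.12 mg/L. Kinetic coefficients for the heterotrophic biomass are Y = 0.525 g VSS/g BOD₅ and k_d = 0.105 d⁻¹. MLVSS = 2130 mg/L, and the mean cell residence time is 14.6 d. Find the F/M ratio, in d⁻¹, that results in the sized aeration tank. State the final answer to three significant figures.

Steady-state biomass mass balance: V·X·(1 + k_d·θ_c) = Y·Q·(S₀ − S)·θ_c, so V = 0.525 × 525 × (1240 − 6.12) × 14.6 / [2130 × (1 + 0.105 × 14.6)] = 4.97×10^6 / 5395 = 920.3 m³.
F/M = Q·S₀ / (V·X) = 525 × 1240 / (920.3 × 2130) = 0.3321 g BOD₅·(g VSS·d)⁻¹.

F/M ≈ 0.332 d⁻¹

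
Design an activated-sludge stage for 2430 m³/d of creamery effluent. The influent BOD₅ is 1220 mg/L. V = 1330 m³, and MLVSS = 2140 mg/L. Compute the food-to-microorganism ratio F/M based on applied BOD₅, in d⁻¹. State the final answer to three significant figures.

F/M ≈ 1.04 d⁻¹

F/M = Q·S₀ / (V·X) = 2430 × 1220 / (1330 × 2140) = 1.042 g BOD₅·(g VSS·d)⁻¹.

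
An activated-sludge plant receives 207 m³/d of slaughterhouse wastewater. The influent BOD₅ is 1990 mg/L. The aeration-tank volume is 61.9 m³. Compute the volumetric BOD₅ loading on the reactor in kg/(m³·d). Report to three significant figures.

Volumetric loading L_v = Q·S₀ / V = 207 × 1990 g/m³ / 61.90 m³ = 6655 g/(m³·d) = 6.655 kg BOD₅/(m³·d).

L_v ≈ 6.65 kg BOD₅/(m³·d)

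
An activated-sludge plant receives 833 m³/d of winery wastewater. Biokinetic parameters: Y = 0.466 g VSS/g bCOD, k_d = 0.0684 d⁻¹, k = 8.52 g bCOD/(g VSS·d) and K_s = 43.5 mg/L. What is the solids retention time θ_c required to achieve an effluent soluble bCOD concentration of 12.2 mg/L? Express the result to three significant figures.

At the target effluent, Y k S/(K_s+S) = 0.466×8.52×12.2/55.70 = 0.8696 d⁻¹.
1/θ_c = 0.8696 − 0.0684 = 0.8012 d⁻¹, so θ_c = 1.248 d.

θ_c ≈ 1.25 d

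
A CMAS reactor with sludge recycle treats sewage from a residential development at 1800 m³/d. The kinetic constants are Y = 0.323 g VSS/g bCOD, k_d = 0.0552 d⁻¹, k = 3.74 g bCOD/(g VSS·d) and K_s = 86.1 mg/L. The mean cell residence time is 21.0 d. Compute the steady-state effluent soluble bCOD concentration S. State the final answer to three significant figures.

For a completely mixed reactor with recycle the Lawrence–McCarty relation gives S = K_s·(1 + k_d·θ_c) / [θ_c·(Y·k − k_d) − 1] = 86.1 × (1 + 0.0552 × 21.0) / [21.0 × (0.323 × 3.74 − 0.0552) − 1] = 185.9 / 23.21 = 8.010 mg/L.

S ≈ 8.01 mg/L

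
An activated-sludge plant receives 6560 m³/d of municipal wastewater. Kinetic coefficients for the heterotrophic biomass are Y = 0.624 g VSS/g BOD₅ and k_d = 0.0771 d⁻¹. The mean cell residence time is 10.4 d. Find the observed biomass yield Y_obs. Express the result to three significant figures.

Y_obs = Y / (1 + k_d θ_c) = 0.624 / (1 + 0.0771 × 10.4) = 0.624 / 1.802 = 0.3463.

Y_obs ≈ 0.346 g VSS/g BOD₅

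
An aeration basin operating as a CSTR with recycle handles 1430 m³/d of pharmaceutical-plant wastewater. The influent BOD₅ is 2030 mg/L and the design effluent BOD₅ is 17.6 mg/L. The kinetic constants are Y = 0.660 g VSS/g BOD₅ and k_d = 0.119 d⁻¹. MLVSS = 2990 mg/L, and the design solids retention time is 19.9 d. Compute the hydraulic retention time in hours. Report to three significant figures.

Rearranging the biomass balance for a CMAS with decay, V = Y·Q·ΔS·θ_c / [X·(1+k_d θ_c)] = 0.660 × 1430 × (2030 − 17.6) × 19.9 / [2990 × (1 + 0.119 × 19.9)] = 3.78×10^7 / 10071 = 3753 m³.
Hydraulic retention time τ = V/Q = 3753 / 1430 = 2.625 d = 62.99 h.

τ ≈ 63.0 h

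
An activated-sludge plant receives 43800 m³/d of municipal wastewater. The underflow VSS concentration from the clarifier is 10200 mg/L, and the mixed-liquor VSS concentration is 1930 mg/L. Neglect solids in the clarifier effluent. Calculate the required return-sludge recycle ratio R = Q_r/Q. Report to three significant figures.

Mass balance around the secondary clarifier (neglecting effluent solids): R = X / (X_r − X) = 1930 / (10200 − 1930) = 0.2334.

R ≈ 0.233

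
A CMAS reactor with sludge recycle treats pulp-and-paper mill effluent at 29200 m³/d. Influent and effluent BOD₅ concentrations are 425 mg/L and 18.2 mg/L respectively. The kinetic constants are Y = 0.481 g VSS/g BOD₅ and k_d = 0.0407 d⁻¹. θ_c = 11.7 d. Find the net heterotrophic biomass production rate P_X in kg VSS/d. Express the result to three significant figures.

P_X ≈ 3870 kg VSS/d

The observed yield is Y_obs = Y/(1 + k_d·θ_c) = 0.481 / (1 + 0.0407 × 11.7) = 0.481 / 1.476 = 0.3258 g VSS per g BOD₅ removed.
Mass of BOD₅ removed per day: Q(S₀ − S) = 29200 × 406.8 g/m³ = 11879 kg/d.
So the net sludge growth is P_X = 0.3258 × 11879 = 3870 kg VSS/d.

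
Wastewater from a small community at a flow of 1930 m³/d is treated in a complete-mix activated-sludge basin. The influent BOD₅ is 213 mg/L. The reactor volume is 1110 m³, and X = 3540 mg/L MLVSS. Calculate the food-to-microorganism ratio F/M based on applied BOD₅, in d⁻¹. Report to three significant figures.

F/M ≈ 0.105 d⁻¹

F/M = Q·S₀ / (V·X) = 1930 × 213 / (1110 × 3540) = 0.1046 g BOD₅·(g VSS·d)⁻¹.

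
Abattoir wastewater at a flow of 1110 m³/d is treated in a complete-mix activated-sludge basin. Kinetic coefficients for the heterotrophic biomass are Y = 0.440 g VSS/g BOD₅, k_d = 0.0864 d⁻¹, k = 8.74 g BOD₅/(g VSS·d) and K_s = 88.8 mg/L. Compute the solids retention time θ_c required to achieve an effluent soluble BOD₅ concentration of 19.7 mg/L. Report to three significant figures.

θ_c ≈ 1.63 d

At the target effluent, Y k S/(K_s+S) = 0.440×8.74×19.7/108.5 = 0.6982 d⁻¹.
Then 1/θ_c = μ − k_d = 0.6982 − 0.0864 = 0.6118 d⁻¹, giving θ_c = 1.634 d.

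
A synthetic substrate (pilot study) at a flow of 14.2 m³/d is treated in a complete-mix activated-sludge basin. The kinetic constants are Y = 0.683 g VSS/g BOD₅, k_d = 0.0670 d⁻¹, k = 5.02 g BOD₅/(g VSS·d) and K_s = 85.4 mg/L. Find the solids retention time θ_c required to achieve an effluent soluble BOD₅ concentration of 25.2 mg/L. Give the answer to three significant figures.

Specific growth rate at S = 25.2 mg/L: μ = YkS/(K_s+S) = 0.683·5.02·25.2/(85.4+25.2) = 0.7812 d⁻¹.
Then 1/θ_c = μ − k_d = 0.7812 − 0.0670 = 0.7142 d⁻¹, giving θ_c = 1.400 d.

θ_c ≈ 1.40 d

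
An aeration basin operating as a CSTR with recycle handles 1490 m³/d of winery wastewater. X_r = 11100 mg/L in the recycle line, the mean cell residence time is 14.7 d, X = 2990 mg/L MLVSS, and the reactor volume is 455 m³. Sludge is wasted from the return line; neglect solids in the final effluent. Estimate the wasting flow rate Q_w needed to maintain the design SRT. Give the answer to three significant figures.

θ_c = V·X/(Q_w·X_r) when wasting from the recycle, so Q_w = V·X/(θ_c·X_r) = 455.0 × 2990 / (14.7 × 11100) = 8.338 m³/d.

Q_w ≈ 8.34 m³/d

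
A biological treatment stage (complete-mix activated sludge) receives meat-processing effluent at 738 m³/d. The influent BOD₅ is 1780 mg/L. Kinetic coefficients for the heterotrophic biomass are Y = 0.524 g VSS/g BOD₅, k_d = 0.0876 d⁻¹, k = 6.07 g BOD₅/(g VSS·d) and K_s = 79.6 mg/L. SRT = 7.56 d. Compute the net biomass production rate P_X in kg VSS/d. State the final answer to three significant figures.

P_X ≈ 413 kg VSS/d

Effluent substrate depends only on kinetics and SRT: S = K_s(1 + k_d θ_c) / [θ_c(Yk − k_d) − 1] = 79.6 × (1 + 0.0876 × 7.56) / [7.56 × (0.524 × 6.07 − 0.0876) − 1] = 132.3 / 22.38 = 5.911 mg/L.
Correct the yield for decay: Y_obs = Y/(1 + k_d θ_c) = 0.524 / (1 + 0.0876 × 7.56) = 0.524 / 1.662 = 0.3152.
ΔS = 1780 − 5.91 = 1774 mg/L, so the substrate removal rate is 738 × 1774/1000 = 1309 kg BOD₅/d.
Net biomass production P_X = Y_obs × Q·(S₀ − S) = 0.3152 × 1309 = 412.7 kg VSS/d.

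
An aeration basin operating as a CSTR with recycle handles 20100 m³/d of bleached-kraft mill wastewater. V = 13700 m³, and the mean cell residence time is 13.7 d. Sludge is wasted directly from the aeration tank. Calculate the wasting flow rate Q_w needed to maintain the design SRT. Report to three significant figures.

Wasting from the aeration tank: Q_w = V / θ_c = 13700 / 13.7 = 1000 m³/d.

Q_w ≈ 1000 m³/d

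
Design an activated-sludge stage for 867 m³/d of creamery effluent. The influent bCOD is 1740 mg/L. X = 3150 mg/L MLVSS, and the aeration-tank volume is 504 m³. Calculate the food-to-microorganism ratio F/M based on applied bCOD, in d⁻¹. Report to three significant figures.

F/M = Q·S₀ / (V·X) = 867 × 1740 / (504.0 × 3150) = 0.9502 g bCOD·(g VSS·d)⁻¹.

F/M ≈ 0.950 d⁻¹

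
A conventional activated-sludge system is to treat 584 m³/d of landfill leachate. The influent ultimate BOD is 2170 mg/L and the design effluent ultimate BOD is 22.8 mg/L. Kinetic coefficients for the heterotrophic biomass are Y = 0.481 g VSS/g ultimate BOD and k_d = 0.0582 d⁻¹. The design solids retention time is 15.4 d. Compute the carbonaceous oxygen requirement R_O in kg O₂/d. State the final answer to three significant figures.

Y_obs = Y / (1 + k_d θ_c) = 0.481 / (1 + 0.0582 × 15.4) = 0.481 / 1.896 = 0.2537.
ΔS = 2170 − 22.8 = 2147 mg/L, so the substrate removal rate is 584 × 2147/1000 = 1254 kg ultimate BOD/d.
P_X = Y_obs·Q·(S₀ − S) = 0.2537 × 1254 = 318.1 kg VSS/d.
R_O = Q·(S₀ − S) − 1.42·P_X = 1254 − 1.42 × 318.1 = 802.3 kg O₂/d.

R_O ≈ 802 kg O₂/d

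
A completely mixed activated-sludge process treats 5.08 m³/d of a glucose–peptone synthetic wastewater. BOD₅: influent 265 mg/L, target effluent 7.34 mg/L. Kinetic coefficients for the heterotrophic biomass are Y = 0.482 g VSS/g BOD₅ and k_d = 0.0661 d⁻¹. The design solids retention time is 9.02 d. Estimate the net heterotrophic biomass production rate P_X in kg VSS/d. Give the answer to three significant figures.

P_X ≈ 0.395 kg VSS/d

The observed yield is Y_obs = Y/(1 + k_d·θ_c) = 0.482 / (1 + 0.0661 × 9.02) = 0.482 / 1.596 = 0.3020 g VSS per g BOD₅ removed.
Q·(S₀ − S) = 5.08 × (265 − 7.34) × 10⁻³ = 1.309 kg/d removed.
Net biomass production P_X = Y_obs × Q·(S₀ − S) = 0.3020 × 1.309 = 0.3952 kg VSS/d.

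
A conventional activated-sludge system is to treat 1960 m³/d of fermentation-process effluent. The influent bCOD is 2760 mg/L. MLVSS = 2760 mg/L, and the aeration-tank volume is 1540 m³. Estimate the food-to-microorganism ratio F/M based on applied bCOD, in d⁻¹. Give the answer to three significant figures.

F/M = applied load / biomass = Q·S₀/(V·X) = 1960 × 2760 / (1540 × 2760) = 1.273 d⁻¹.

F/M ≈ 1.27 d⁻¹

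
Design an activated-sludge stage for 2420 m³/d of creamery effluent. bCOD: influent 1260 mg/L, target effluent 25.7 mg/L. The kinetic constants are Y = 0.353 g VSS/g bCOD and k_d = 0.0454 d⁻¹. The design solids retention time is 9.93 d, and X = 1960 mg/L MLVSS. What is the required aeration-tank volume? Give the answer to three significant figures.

Rearranging the biomass balance for a CMAS with decay, V = Y·Q·ΔS·θ_c / [X·(1+k_d θ_c)] = 0.353 × 2420 × (1260 − 25.7) × 9.93 / [1960 × (1 + 0.0454 × 9.93)] = 1.05×10^7 / 2844 = 3682 m³.

V ≈ 3680 m³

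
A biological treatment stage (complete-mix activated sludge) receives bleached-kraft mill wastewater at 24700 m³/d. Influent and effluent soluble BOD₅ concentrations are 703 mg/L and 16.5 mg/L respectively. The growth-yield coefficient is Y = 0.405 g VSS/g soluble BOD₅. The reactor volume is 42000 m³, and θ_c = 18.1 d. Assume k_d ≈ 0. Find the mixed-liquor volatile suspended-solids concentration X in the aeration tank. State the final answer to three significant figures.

Without decay, X = Y Q (S₀−S) θ_c / V = 0.405 × 24700 × (703 − 16.5) × 18.1 / 42000 = 2960 mg/L.

X ≈ 2960 mg/L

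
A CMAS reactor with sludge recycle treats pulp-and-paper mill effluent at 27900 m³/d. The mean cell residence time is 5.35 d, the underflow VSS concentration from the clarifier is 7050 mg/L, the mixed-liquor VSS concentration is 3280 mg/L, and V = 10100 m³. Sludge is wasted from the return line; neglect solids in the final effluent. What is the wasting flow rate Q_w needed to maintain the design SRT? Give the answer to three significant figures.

Q_w = (V·X)/(θ_c X_r) = 10100 × 3280 / (5.35 × 7050) = 878.3 m³/d.

Q_w ≈ 878 m³/d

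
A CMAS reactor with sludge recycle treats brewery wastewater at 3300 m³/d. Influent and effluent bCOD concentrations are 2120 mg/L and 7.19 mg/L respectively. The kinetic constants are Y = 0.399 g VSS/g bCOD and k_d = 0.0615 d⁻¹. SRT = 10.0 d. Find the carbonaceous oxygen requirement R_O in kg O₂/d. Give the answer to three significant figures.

R_O ≈ 4530 kg O₂/d

The observed yield is Y_obs = Y/(1 + k_d·θ_c) = 0.399 / (1 + 0.0615 × 10.0) = 0.399 / 1.615 = 0.2471 g VSS per g bCOD removed.
ΔS = 2120 − 7.19 = 2113 mg/L, so the substrate removal rate is 3300 × 2113/1000 = 6972 kg bCOD/d.
P_X = Y_obs·Q·(S₀ − S) = 0.2471 × 6972 = 1723 kg VSS/d.
R_O = Q·(S₀ − S) − 1.42·P_X = 6972 − 1.42 × 1723 = 4526 kg O₂/d.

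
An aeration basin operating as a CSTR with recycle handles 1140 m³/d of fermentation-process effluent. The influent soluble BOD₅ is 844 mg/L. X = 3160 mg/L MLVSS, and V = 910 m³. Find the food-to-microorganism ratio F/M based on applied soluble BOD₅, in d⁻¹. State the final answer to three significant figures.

F/M = Q·S₀ / (V·X) = 1140 × 844 / (910.0 × 3160) = 0.3346 g soluble BOD₅·(g VSS·d)⁻¹.

F/M ≈ 0.335 d⁻¹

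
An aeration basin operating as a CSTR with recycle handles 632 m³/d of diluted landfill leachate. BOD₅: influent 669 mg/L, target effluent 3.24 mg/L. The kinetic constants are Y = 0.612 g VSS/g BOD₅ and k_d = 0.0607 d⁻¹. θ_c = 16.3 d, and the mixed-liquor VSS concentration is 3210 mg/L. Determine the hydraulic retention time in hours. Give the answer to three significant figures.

Steady-state biomass mass balance: V·X·(1 + k_d·θ_c) = Y·Q·(S₀ − S)·θ_c, so V = 0.612 × 632 × (669 − 3.24) × 16.3 / [3210 × (1 + 0.0607 × 16.3)] = 4.2×10^6 / 6386 = 657.3 m³.
τ = V/Q = 657.3/632 = 1.040 d, or 24.96 h.

τ ≈ 25.0 h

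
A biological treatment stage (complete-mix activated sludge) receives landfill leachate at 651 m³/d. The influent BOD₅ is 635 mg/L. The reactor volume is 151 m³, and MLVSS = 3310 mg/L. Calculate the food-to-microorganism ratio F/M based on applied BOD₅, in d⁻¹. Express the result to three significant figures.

Food-to-microorganism ratio F/M = Q S₀ / (V X) = 651 × 635 / (151.0 × 3310) = 0.8271 d⁻¹.

F/M ≈ 0.827 d⁻¹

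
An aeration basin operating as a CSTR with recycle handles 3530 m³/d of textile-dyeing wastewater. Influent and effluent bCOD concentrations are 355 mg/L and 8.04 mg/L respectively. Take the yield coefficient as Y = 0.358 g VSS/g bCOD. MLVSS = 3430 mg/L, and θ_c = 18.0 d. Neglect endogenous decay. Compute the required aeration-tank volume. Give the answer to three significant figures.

V ≈ 2300 m³

V·X = Y·Q·ΔS·θ_c gives V = 0.358 × 3530 × (355 − 8.04) × 18.0 / 3430 = 2301 m³.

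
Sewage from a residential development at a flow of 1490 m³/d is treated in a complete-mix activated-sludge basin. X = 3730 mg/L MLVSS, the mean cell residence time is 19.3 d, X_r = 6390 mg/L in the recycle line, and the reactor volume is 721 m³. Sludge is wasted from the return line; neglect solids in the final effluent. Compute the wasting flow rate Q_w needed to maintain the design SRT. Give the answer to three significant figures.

Q_w ≈ 21.8 m³/d

θ_c = V·X/(Q_w·X_r) when wasting from the recycle, so Q_w = V·X/(θ_c·X_r) = 721.0 × 3730 / (19.3 × 6390) = 21.81 m³/d.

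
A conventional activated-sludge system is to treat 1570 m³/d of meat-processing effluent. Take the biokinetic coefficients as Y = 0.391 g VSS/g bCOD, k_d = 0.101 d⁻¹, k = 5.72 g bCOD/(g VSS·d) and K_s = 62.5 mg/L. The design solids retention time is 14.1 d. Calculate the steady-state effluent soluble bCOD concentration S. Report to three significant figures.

S ≈ 5.20 mg/L

From the Monod/SRT balance for a CMAS, S = K_s·(1+k_d θ_c)/[θ_c·(Y k − k_d) − 1] = 62.5 × (1 + 0.101 × 14.1) / [14.1 × (0.391 × 5.72 − 0.101) − 1] = 151.5 / 29.11 = 5.204 mg/L.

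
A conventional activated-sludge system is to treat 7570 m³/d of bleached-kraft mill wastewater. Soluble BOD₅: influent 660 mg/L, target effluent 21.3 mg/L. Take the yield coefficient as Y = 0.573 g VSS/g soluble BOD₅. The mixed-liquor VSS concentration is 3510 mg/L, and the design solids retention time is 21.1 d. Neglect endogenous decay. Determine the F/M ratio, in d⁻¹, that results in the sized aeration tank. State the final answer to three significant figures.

With k_d = 0 the design equation reduces to V = Y Q (S₀−S) θ_c / X = 0.573 × 7570 × (660 − 21.3) × 21.1 / 3510 = 16654 m³.
F/M = applied load / biomass = Q·S₀/(V·X) = 7570 × 660 / (16654 × 3510) = 0.08547 d⁻¹.

F/M ≈ 0.0855 d⁻¹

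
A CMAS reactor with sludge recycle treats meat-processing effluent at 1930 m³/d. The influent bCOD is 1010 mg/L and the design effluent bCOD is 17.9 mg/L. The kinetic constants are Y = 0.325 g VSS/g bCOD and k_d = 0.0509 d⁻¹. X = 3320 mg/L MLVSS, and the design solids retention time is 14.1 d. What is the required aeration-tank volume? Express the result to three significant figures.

Steady-state biomass mass balance: V·X·(1 + k_d·θ_c) = Y·Q·(S₀ − S)·θ_c, so V = 0.325 × 1930 × (1010 − 17.9) × 14.1 / [3320 × (1 + 0.0509 × 14.1)] = 8.77×10^6 / 5703 = 1539 m³.

V ≈ 1540 m³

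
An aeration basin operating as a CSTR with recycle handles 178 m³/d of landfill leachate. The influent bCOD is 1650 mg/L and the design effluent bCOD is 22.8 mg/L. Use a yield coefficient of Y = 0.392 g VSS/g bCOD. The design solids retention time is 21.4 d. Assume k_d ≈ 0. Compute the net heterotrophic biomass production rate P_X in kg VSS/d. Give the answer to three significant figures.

P_X ≈ 114 kg VSS/d

No decay correction is needed, so Y_obs = Y = 0.392.
Mass of bCOD removed per day: Q(S₀ − S) = 178 × 1627 g/m³ = 289.6 kg/d.
Net biomass production P_X = Y_obs × Q·(S₀ − S) = 0.3920 × 289.6 = 113.5 kg VSS/d.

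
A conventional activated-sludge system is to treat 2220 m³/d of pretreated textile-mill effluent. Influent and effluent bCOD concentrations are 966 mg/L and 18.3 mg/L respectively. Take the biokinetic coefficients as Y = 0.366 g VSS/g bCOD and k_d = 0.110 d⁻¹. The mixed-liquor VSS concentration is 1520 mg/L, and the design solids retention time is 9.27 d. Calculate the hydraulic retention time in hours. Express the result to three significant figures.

Rearranging the biomass balance for a CMAS with decay, V = Y·Q·ΔS·θ_c / [X·(1+k_d θ_c)] = 0.366 × 2220 × (966 − 18.3) × 9.27 / [1520 × (1 + 0.110 × 9.27)] = 7.14×10^6 / 3070 = 2325 m³.
τ = V/Q = 2325/2220 = 1.047 d, or 25.14 h.

τ ≈ 25.1 h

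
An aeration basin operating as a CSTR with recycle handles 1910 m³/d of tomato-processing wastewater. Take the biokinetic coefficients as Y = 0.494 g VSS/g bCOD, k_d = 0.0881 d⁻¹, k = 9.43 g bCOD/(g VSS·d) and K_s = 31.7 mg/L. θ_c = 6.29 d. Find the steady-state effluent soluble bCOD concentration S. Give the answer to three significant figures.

S ≈ 1.78 mg/L

For a completely mixed reactor with recycle the Lawrence–McCarty relation gives S = K_s·(1 + k_d·θ_c) / [θ_c·(Y·k − k_d) − 1] = 31.7 × (1 + 0.0881 × 6.29) / [6.29 × (0.494 × 9.43 − 0.0881) − 1] = 49.27 / 27.75 = 1.776 mg/L.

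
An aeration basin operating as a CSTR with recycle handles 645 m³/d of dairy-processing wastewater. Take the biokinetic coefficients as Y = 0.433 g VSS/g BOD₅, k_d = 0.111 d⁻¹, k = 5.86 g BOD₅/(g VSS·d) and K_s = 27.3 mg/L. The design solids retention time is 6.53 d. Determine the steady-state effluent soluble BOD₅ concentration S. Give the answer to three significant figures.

From the Monod/SRT balance for a CMAS, S = K_s·(1+k_d θ_c)/[θ_c·(Y k − k_d) − 1] = 27.3 × (1 + 0.111 × 6.53) / [6.53 × (0.433 × 5.86 − 0.111) − 1] = 47.09 / 14.84 = 3.172 mg/L.

S ≈ 3.17 mg/L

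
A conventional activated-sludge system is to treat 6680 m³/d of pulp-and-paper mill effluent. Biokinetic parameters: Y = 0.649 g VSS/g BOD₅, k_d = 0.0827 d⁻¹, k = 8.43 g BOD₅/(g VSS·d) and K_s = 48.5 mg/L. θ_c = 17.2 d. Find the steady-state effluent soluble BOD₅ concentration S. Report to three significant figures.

S ≈ 1.28 mg/L

For a completely mixed reactor with recycle the Lawrence–McCarty relation gives S = K_s·(1 + k_d·θ_c) / [θ_c·(Y·k − k_d) − 1] = 48.5 × (1 + 0.0827 × 17.2) / [17.2 × (0.649 × 8.43 − 0.0827) − 1] = 117.5 / 91.68 = 1.282 mg/L.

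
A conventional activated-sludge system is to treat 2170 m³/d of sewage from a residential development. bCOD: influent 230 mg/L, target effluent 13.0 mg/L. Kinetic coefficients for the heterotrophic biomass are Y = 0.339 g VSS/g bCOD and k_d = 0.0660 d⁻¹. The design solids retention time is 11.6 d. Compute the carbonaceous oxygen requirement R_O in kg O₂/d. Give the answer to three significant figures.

The observed yield is Y_obs = Y/(1 + k_d·θ_c) = 0.339 / (1 + 0.0660 × 11.6) = 0.339 / 1.766 = 0.1920 g VSS per g bCOD removed.
Substrate removed = Q·(S₀ − S) = 2170 m³/d × (230 − 13.0) g/m³ = 4.71×10^5 g/d = 470.9 kg/d.
Biomass synthesised: P_X = Y_obs × 470.9 = 90.41 kg VSS/d.
R_O = Q·(S₀ − S) − 1.42·P_X = 470.9 − 1.42 × 90.41 = 342.5 kg O₂/d.

R_O ≈ 343 kg O₂/d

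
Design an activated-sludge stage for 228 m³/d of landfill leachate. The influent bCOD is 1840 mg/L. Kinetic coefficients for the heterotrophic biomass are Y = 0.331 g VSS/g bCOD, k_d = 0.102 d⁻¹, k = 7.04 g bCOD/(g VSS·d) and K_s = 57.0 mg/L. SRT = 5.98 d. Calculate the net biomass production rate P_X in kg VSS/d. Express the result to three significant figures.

Effluent substrate depends only on kinetics and SRT: S = K_s(1 + k_d θ_c) / [θ_c(Yk − k_d) − 1] = 57.0 × (1 + 0.102 × 5.98) / [5.98 × (0.331 × 7.04 − 0.102) − 1] = 91.77 / 12.32 = 7.446 mg/L.
Correct the yield for decay: Y_obs = Y/(1 + k_d θ_c) = 0.331 / (1 + 0.102 × 5.98) = 0.331 / 1.610 = 0.2056.
ΔS = 1840 − 7.45 = 1833 mg/L, so the substrate removal rate is 228 × 1833/1000 = 417.8 kg bCOD/d.
P_X = Y_obs · Q(S₀ − S) = 0.2056 × 417.8 = 85.90 kg VSS/d.

P_X ≈ 85.9 kg VSS/d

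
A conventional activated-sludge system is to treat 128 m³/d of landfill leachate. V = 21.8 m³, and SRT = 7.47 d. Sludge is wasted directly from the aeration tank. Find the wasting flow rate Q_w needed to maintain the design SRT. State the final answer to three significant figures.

Q_w ≈ 2.92 m³/d

With mixed-liquor wasting, θ_c = V/Q_w, so Q_w = V/θ_c = 21.80/7.47 = 2.918 m³/d.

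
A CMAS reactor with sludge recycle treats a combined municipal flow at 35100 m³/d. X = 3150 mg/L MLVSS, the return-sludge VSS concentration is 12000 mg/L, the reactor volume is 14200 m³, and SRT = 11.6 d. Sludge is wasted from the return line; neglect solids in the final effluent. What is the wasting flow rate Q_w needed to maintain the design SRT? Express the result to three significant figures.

Wasting from the return line (neglecting effluent solids): Q_w = V·X / (θ_c·X_r) = 14200 × 3150 / (11.6 × 12000) = 321.3 m³/d.

Q_w ≈ 321 m³/d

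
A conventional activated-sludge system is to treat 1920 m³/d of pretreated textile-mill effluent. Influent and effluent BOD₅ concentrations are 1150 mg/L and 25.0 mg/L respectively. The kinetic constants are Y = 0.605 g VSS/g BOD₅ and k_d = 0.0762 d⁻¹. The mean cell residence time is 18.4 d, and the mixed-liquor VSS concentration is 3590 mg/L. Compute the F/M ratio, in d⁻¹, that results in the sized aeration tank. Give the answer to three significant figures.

F/M ≈ 0.221 d⁻¹

Rearranging the biomass balance for a CMAS with decay, V = Y·Q·ΔS·θ_c / [X·(1+k_d θ_c)] = 0.605 × 1920 × (1150 − 25.0) × 18.4 / [3590 × (1 + 0.0762 × 18.4)] = 2.4×10^7 / 8623 = 2788 m³.
Food-to-microorganism ratio F/M = Q S₀ / (V X) = 1920 × 1150 / (2788 × 3590) = 0.2206 d⁻¹.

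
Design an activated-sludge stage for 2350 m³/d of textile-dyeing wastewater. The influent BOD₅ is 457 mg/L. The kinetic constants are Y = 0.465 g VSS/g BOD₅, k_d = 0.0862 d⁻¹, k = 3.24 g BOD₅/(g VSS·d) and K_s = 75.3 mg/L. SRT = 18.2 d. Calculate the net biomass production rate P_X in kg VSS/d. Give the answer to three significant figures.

P_X ≈ 191 kg VSS/d

Effluent substrate depends only on kinetics and SRT: S = K_s(1 + k_d θ_c) / [θ_c(Yk − k_d) − 1] = 75.3 × (1 + 0.0862 × 18.2) / [18.2 × (0.465 × 3.24 − 0.0862) − 1] = 193.4 / 24.85 = 7.784 mg/L.
Correct the yield for decay: Y_obs = Y/(1 + k_d θ_c) = 0.465 / (1 + 0.0862 × 18.2) = 0.465 / 2.569 = 0.1810.
Substrate removed = Q·(S₀ − S) = 2350 m³/d × (457 − 7.78) g/m³ = 1.06×10^6 g/d = 1056 kg/d.
P_X = Y_obs · Q(S₀ − S) = 0.1810 × 1056 = 191.1 kg VSS/d.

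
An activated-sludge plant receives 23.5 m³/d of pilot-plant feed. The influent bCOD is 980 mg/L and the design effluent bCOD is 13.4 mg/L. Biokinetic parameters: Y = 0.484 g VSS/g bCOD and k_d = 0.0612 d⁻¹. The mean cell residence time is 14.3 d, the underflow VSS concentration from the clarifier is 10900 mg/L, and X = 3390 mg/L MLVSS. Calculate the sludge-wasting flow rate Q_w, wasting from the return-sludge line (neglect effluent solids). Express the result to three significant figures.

From the SRT design equation V = Y Q (S₀−S) θ_c / [X (1 + k_d θ_c)] = 0.484 × 23.5 × (980 − 13.4) × 14.3 / [3390 × (1 + 0.0612 × 14.3)] = 1.57×10^5 / 6357 = 24.73 m³.
Q_w = (V·X)/(θ_c X_r) = 24.73 × 3390 / (14.3 × 10900) = 0.5379 m³/d.

Q_w ≈ 0.538 m³/d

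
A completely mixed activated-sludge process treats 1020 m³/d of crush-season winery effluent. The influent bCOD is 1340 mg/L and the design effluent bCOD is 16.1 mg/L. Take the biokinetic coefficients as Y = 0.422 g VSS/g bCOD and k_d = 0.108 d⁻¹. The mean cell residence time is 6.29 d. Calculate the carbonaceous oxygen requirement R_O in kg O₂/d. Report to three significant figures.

Correct the yield for decay: Y_obs = Y/(1 + k_d θ_c) = 0.422 / (1 + 0.108 × 6.29) = 0.422 / 1.679 = 0.2513.
Mass of bCOD removed per day: Q(S₀ − S) = 1020 × 1324 g/m³ = 1350 kg/d.
P_X = Y_obs·Q·(S₀ − S) = 0.2513 × 1350 = 339.3 kg VSS/d.
R_O = Q·(S₀ − S) − 1.42·P_X = 1350 − 1.42 × 339.3 = 868.5 kg O₂/d.

R_O ≈ 869 kg O₂/d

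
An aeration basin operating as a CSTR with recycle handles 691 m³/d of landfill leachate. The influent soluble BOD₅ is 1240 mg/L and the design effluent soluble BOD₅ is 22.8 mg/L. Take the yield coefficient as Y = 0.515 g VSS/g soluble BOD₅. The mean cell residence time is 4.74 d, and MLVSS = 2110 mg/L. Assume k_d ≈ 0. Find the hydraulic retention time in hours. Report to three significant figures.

τ ≈ 33.8 h

Biomass mass balance (decay neglected): V·X = Y·Q·(S₀ − S)·θ_c, so V = 0.515 × 691 × (1240 − 22.8) × 4.74 / 2110 = 973.1 m³.
HRT = V/Q = 973.1 m³ / 691 m³·d⁻¹ = 1.408 d × 24 = 33.80 h.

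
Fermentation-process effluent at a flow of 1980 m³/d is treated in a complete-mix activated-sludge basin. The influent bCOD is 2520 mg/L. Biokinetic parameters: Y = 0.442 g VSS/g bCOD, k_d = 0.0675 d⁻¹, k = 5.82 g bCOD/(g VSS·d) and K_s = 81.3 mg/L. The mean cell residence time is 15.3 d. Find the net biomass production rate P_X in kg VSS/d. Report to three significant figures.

For a completely mixed reactor with recycle the Lawrence–McCarty relation gives S = K_s·(1 + k_d·θ_c) / [θ_c·(Y·k − k_d) − 1] = 81.3 × (1 + 0.0675 × 15.3) / [15.3 × (0.442 × 5.82 − 0.0675) − 1] = 165.3 / 37.33 = 4.428 mg/L.
Observed yield with endogenous decay: Y_obs = Y / (1 + k_d·θ_c) = 0.442 / (1 + 0.0675 × 15.3) = 0.442 / 2.033 = 0.2174 g VSS/g bCOD.
Mass of bCOD removed per day: Q(S₀ − S) = 1980 × 2516 g/m³ = 4981 kg/d.
P_X = Y_obs · Q(S₀ − S) = 0.2174 × 4981 = 1083 kg VSS/d.

P_X ≈ 1080 kg VSS/d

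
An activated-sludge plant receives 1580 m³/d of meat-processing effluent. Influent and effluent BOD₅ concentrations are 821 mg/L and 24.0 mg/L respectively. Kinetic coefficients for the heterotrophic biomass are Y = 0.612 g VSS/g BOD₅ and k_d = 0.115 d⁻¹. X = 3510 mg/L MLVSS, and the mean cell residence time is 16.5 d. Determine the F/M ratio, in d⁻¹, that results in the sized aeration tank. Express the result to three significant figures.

F/M ≈ 0.296 d⁻¹

From the SRT design equation V = Y Q (S₀−S) θ_c / [X (1 + k_d θ_c)] = 0.612 × 1580 × (821 − 24.0) × 16.5 / [3510 × (1 + 0.115 × 16.5)] = 1.27×10^7 / 10170 = 1250 m³.
Food-to-microorganism ratio F/M = Q S₀ / (V X) = 1580 × 821 / (1250 × 3510) = 0.2956 d⁻¹.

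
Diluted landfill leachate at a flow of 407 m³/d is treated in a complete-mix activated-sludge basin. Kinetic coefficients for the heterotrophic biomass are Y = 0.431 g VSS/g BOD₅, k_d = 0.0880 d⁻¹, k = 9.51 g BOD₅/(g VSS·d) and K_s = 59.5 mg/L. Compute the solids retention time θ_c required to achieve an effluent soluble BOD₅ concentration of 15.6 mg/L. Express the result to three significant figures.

θ_c ≈ 1.31 d

Specific growth rate at S = 15.6 mg/L: μ = YkS/(K_s+S) = 0.431·9.51·15.6/(59.5+15.6) = 0.8514 d⁻¹.
1/θ_c = 0.8514 − 0.0880 = 0.7634 d⁻¹, so θ_c = 1.310 d.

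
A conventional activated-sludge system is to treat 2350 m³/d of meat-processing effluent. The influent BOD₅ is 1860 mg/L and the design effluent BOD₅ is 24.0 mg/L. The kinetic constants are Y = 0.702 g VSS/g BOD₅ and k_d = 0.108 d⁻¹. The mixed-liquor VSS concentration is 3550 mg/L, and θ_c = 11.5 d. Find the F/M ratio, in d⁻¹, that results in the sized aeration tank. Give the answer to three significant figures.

F/M ≈ 0.281 d⁻¹

Steady-state biomass mass balance: V·X·(1 + k_d·θ_c) = Y·Q·(S₀ − S)·θ_c, so V = 0.702 × 2350 × (1860 − 24.0) × 11.5 / [3550 × (1 + 0.108 × 11.5)] = 3.48×10^7 / 7959 = 4376 m³.
F/M = Q·S₀ / (V·X) = 2350 × 1860 / (4376 × 3550) = 0.2813 g BOD₅·(g VSS·d)⁻¹.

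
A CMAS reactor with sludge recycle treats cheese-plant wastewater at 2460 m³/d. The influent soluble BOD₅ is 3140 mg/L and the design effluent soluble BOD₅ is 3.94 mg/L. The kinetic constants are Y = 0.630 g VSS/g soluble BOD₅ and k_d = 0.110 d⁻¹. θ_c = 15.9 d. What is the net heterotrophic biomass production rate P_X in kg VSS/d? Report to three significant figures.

P_X ≈ 1770 kg VSS/d

Observed yield with endogenous decay: Y_obs = Y / (1 + k_d·θ_c) = 0.630 / (1 + 0.110 × 15.9) = 0.630 / 2.749 = 0.2292 g VSS/g soluble BOD₅.
Q·(S₀ − S) = 2460 × (3140 − 3.94) × 10⁻³ = 7715 kg/d removed.
Net biomass production P_X = Y_obs × Q·(S₀ − S) = 0.2292 × 7715 = 1768 kg VSS/d.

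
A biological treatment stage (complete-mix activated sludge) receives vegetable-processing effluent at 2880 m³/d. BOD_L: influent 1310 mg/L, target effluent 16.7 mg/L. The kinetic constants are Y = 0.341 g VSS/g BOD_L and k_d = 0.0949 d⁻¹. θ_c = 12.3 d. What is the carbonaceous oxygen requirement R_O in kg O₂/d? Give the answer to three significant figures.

Correct the yield for decay: Y_obs = Y/(1 + k_d θ_c) = 0.341 / (1 + 0.0949 × 12.3) = 0.341 / 2.167 = 0.1573.
Substrate removed = Q·(S₀ − S) = 2880 m³/d × (1310 − 16.7) g/m³ = 3.72×10^6 g/d = 3725 kg/d.
Biomass synthesised: P_X = Y_obs × 3725 = 586.0 kg VSS/d.
R_O = Q·ΔS − 1.42 P_X = 3725 − 832.2 = 2893 kg O₂/d.

R_O ≈ 2890 kg O₂/d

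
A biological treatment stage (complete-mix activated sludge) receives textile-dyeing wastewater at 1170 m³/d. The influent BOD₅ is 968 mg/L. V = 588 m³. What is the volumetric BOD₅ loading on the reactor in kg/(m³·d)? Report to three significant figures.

L_v = Q S₀ / V = 1170 × 968 × 10⁻³ / 588.0 = 1.926 kg/(m³·d).

L_v ≈ 1.93 kg BOD₅/(m³·d)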